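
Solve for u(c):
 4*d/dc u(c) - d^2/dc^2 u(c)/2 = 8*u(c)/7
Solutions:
 u(c) = C1*exp(4*c*(1 - sqrt(42)/7)) + C2*exp(4*c*(sqrt(42)/7 + 1))


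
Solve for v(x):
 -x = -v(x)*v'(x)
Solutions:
 v(x) = -sqrt(C1 + x^2)
 v(x) = sqrt(C1 + x^2)


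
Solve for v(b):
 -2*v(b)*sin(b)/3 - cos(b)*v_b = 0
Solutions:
 v(b) = C1*cos(b)^(2/3)


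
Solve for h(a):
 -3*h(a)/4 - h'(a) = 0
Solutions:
 h(a) = C1*exp(-3*a/4)


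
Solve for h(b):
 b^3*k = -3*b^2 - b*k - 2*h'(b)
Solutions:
 h(b) = C1 - b^4*k/8 - b^3/2 - b^2*k/4


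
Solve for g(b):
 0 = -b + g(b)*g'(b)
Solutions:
 g(b) = -sqrt(C1 + b^2)
 g(b) = sqrt(C1 + b^2)


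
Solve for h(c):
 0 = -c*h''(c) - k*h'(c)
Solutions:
 h(c) = C1 + c^(1 - re(k))*(C2*sin(log(c)*Abs(im(k))) + C3*cos(log(c)*im(k)))


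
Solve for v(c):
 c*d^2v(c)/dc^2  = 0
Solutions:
 v(c) = C1 + C2*c


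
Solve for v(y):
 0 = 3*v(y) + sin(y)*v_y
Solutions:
 v(y) = C1*(cos(y) + 1)^(3/2)/(cos(y) - 1)^(3/2)


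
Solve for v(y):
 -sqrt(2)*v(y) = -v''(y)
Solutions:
 v(y) = C1*exp(-2^(1/4)*y) + C2*exp(2^(1/4)*y)


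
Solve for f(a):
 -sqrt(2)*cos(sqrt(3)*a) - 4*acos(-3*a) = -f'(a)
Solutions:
 f(a) = C1 + 4*a*acos(-3*a) + 4*sqrt(1 - 9*a^2)/3 + sqrt(6)*sin(sqrt(3)*a)/3


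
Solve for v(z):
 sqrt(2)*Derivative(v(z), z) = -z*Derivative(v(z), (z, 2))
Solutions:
 v(z) = C1 + C2*z^(1 - sqrt(2))


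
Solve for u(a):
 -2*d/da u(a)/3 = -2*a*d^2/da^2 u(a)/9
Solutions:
 u(a) = C1 + C2*a^4


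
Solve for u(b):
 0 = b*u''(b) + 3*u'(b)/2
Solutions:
 u(b) = C1 + C2/sqrt(b)


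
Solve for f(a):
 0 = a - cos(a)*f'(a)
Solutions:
 f(a) = C1 + Integral(a/cos(a), a)


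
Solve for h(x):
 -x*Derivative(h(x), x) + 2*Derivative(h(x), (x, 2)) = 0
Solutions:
 h(x) = C1 + C2*erfi(x/2)


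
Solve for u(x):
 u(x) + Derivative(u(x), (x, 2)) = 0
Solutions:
 u(x) = C1*sin(x) + C2*cos(x)


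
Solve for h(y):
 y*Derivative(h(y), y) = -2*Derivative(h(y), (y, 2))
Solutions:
 h(y) = C1 + C2*erf(y/2)


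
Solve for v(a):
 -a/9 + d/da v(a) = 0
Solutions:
 v(a) = C1 + a^2/18


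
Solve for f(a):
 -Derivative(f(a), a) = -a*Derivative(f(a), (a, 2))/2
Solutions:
 f(a) = C1 + C2*a^3


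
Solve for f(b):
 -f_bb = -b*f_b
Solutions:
 f(b) = C1 + C2*erfi(sqrt(2)*b/2)


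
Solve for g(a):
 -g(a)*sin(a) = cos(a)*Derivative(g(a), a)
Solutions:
 g(a) = C1*cos(a)


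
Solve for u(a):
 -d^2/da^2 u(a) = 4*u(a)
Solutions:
 u(a) = C1*sin(2*a) + C2*cos(2*a)


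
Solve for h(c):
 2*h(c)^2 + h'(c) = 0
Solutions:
 h(c) = 1/(C1 + 2*c)


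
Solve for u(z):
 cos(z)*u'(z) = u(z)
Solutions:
 u(z) = C1*sqrt(sin(z) + 1)/sqrt(sin(z) - 1)


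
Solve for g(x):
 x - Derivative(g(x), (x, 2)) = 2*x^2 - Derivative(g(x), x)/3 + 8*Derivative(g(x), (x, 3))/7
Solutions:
 g(x) = C1 + C2*exp(x*(-21 + sqrt(1113))/48) + C3*exp(-x*(21 + sqrt(1113))/48) + 2*x^3 + 33*x^2/2 + 981*x/7


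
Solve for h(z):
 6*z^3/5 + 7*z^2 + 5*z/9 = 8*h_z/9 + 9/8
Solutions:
 h(z) = C1 + 27*z^4/80 + 21*z^3/8 + 5*z^2/16 - 81*z/64


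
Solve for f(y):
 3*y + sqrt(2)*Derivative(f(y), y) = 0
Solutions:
 f(y) = C1 - 3*sqrt(2)*y^2/4


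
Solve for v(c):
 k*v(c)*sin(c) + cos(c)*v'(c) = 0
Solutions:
 v(c) = C1*exp(k*log(cos(c)))


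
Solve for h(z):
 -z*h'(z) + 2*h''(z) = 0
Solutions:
 h(z) = C1 + C2*erfi(z/2)


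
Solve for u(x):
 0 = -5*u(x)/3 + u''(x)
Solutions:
 u(x) = C1*exp(-sqrt(15)*x/3) + C2*exp(sqrt(15)*x/3)


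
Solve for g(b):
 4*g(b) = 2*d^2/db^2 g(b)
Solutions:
 g(b) = C1*exp(-sqrt(2)*b) + C2*exp(sqrt(2)*b)


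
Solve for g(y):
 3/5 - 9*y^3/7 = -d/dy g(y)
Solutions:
 g(y) = C1 + 9*y^4/28 - 3*y/5


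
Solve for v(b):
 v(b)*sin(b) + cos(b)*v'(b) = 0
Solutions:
 v(b) = C1*cos(b)


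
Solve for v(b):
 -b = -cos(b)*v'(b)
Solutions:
 v(b) = C1 + Integral(b/cos(b), b)


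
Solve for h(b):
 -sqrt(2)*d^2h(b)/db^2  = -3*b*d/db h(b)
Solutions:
 h(b) = C1 + C2*erfi(2^(1/4)*sqrt(3)*b/2)


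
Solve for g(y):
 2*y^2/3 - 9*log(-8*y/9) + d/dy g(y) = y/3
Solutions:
 g(y) = C1 - 2*y^3/9 + y^2/6 + 9*y*log(-y) + 9*y*(-2*log(3) - 1 + 3*log(2))


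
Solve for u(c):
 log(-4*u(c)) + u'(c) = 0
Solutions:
 Integral(1/(log(-_y) + 2*log(2)), (_y, u(c))) = C1 - c


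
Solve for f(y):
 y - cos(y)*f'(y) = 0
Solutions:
 f(y) = C1 + Integral(y/cos(y), y)


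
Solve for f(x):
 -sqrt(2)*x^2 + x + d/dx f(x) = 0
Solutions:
 f(x) = C1 + sqrt(2)*x^3/3 - x^2/2


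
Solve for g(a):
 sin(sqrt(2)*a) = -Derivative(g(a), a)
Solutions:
 g(a) = C1 + sqrt(2)*cos(sqrt(2)*a)/2


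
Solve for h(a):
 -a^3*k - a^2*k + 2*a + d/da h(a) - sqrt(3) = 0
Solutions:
 h(a) = C1 + a^4*k/4 + a^3*k/3 - a^2 + sqrt(3)*a


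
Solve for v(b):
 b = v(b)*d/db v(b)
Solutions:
 v(b) = -sqrt(C1 + b^2)
 v(b) = sqrt(C1 + b^2)


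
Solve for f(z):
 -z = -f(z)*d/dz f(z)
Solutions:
 f(z) = -sqrt(C1 + z^2)
 f(z) = sqrt(C1 + z^2)


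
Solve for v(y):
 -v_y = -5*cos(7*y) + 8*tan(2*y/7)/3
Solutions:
 v(y) = C1 + 28*log(cos(2*y/7))/3 + 5*sin(7*y)/7


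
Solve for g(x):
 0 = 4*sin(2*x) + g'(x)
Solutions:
 g(x) = C1 + 2*cos(2*x)


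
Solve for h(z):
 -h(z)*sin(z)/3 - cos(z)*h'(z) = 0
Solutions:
 h(z) = C1*cos(z)^(1/3)


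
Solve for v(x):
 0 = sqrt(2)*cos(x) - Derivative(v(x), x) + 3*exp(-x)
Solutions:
 v(x) = C1 + sqrt(2)*sin(x) - 3*exp(-x)


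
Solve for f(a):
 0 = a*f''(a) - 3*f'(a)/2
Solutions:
 f(a) = C1 + C2*a^(5/2)


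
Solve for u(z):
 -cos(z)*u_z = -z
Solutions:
 u(z) = C1 + Integral(z/cos(z), z)


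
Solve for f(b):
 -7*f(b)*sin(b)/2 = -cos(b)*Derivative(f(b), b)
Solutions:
 f(b) = C1/cos(b)^(7/2)


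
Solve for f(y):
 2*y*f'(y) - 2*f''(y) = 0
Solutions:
 f(y) = C1 + C2*erfi(sqrt(2)*y/2)


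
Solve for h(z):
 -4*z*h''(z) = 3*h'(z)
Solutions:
 h(z) = C1 + C2*z^(1/4)


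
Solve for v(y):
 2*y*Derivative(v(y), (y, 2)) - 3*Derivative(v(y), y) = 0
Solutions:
 v(y) = C1 + C2*y^(5/2)


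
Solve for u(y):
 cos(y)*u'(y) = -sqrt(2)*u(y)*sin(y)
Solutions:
 u(y) = C1*cos(y)^(sqrt(2))


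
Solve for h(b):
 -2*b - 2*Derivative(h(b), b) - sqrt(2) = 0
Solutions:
 h(b) = C1 - b^2/2 - sqrt(2)*b/2


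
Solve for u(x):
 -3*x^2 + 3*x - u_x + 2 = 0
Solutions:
 u(x) = C1 - x^3 + 3*x^2/2 + 2*x


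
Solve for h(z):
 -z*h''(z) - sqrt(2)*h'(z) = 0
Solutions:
 h(z) = C1 + C2*z^(1 - sqrt(2))


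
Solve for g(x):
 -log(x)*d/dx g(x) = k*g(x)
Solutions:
 g(x) = C1*exp(-k*li(x))


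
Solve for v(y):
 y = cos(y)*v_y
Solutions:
 v(y) = C1 + Integral(y/cos(y), y)


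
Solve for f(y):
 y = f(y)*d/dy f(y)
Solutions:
 f(y) = -sqrt(C1 + y^2)
 f(y) = sqrt(C1 + y^2)


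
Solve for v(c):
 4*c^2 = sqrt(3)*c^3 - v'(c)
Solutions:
 v(c) = C1 + sqrt(3)*c^4/4 - 4*c^3/3


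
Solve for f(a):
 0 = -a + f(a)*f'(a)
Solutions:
 f(a) = -sqrt(C1 + a^2)
 f(a) = sqrt(C1 + a^2)


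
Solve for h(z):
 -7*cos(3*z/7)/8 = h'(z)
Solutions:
 h(z) = C1 - 49*sin(3*z/7)/24


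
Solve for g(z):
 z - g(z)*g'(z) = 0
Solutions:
 g(z) = -sqrt(C1 + z^2)
 g(z) = sqrt(C1 + z^2)


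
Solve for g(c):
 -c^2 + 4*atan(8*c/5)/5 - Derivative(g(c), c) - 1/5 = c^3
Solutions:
 g(c) = C1 - c^4/4 - c^3/3 + 4*c*atan(8*c/5)/5 - c/5 - log(64*c^2 + 25)/4


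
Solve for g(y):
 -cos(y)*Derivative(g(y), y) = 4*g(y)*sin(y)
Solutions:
 g(y) = C1*cos(y)^4


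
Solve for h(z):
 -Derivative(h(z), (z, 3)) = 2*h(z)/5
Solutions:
 h(z) = C3*exp(-2^(1/3)*5^(2/3)*z/5) + (C1*sin(2^(1/3)*sqrt(3)*5^(2/3)*z/10) + C2*cos(2^(1/3)*sqrt(3)*5^(2/3)*z/10))*exp(2^(1/3)*5^(2/3)*z/10)


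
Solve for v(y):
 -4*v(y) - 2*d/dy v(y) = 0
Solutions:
 v(y) = C1*exp(-2*y)


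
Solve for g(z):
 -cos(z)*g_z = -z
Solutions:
 g(z) = C1 + Integral(z/cos(z), z)


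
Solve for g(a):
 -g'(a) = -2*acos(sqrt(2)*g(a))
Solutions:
 Integral(1/acos(sqrt(2)*_y), (_y, g(a))) = C1 + 2*a


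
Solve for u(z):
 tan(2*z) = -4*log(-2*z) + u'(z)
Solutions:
 u(z) = C1 + 4*z*log(-z) - 4*z + 4*z*log(2) - log(cos(2*z))/2


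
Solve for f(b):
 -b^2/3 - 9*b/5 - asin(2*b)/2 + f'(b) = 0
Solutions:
 f(b) = C1 + b^3/9 + 9*b^2/10 + b*asin(2*b)/2 + sqrt(1 - 4*b^2)/4


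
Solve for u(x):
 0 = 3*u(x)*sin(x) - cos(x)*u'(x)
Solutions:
 u(x) = C1/cos(x)^3


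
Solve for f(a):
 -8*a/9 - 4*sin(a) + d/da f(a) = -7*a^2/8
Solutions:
 f(a) = C1 - 7*a^3/24 + 4*a^2/9 - 4*cos(a)


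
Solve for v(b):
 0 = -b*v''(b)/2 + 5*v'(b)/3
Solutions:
 v(b) = C1 + C2*b^(13/3)


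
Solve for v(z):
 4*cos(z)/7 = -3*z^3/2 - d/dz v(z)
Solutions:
 v(z) = C1 - 3*z^4/8 - 4*sin(z)/7


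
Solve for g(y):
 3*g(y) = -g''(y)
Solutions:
 g(y) = C1*sin(sqrt(3)*y) + C2*cos(sqrt(3)*y)


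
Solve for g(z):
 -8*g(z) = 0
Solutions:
 g(z) = 0


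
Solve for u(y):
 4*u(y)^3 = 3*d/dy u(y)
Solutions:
 u(y) = -sqrt(6)*sqrt(-1/(C1 + 4*y))/2
 u(y) = sqrt(6)*sqrt(-1/(C1 + 4*y))/2


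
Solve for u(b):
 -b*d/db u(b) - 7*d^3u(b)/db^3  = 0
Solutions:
 u(b) = C1 + Integral(C2*airyai(-7^(2/3)*b/7) + C3*airybi(-7^(2/3)*b/7), b)


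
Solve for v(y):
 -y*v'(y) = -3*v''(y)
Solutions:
 v(y) = C1 + C2*erfi(sqrt(6)*y/6)


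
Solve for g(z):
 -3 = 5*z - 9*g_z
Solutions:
 g(z) = C1 + 5*z^2/18 + z/3


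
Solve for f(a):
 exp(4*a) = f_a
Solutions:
 f(a) = C1 + exp(4*a)/4


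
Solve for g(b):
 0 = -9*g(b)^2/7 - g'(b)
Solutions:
 g(b) = 7/(C1 + 9*b)


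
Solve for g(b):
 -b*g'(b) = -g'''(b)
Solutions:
 g(b) = C1 + Integral(C2*airyai(b) + C3*airybi(b), b)


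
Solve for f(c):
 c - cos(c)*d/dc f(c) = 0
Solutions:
 f(c) = C1 + Integral(c/cos(c), c)


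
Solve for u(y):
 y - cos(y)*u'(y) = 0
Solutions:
 u(y) = C1 + Integral(y/cos(y), y)


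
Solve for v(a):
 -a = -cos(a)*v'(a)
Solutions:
 v(a) = C1 + Integral(a/cos(a), a)


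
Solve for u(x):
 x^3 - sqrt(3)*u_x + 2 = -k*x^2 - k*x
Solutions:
 u(x) = C1 + sqrt(3)*k*x^3/9 + sqrt(3)*k*x^2/6 + sqrt(3)*x^4/12 + 2*sqrt(3)*x/3


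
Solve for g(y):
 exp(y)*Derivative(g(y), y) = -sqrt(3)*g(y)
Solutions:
 g(y) = C1*exp(sqrt(3)*exp(-y))


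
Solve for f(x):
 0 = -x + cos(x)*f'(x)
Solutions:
 f(x) = C1 + Integral(x/cos(x), x)


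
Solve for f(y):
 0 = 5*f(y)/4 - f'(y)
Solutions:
 f(y) = C1*exp(5*y/4)


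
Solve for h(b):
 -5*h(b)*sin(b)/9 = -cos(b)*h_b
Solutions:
 h(b) = C1/cos(b)^(5/9)


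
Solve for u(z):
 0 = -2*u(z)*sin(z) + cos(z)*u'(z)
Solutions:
 u(z) = C1/cos(z)^2


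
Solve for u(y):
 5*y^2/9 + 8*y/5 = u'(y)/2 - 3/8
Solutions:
 u(y) = C1 + 10*y^3/27 + 8*y^2/5 + 3*y/4


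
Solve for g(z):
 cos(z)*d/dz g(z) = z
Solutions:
 g(z) = C1 + Integral(z/cos(z), z)


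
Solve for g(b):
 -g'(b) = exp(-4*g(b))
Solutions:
 g(b) = log(-I*(C1 - 4*b)^(1/4))
 g(b) = log(I*(C1 - 4*b)^(1/4))
 g(b) = log(-(C1 - 4*b)^(1/4))
 g(b) = log(C1 - 4*b)/4


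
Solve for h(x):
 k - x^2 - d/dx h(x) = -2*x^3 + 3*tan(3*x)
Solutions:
 h(x) = C1 + k*x + x^4/2 - x^3/3 + log(cos(3*x))


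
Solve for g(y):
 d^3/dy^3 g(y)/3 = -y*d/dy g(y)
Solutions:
 g(y) = C1 + Integral(C2*airyai(-3^(1/3)*y) + C3*airybi(-3^(1/3)*y), y)


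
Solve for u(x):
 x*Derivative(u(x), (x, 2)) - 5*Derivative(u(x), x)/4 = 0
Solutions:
 u(x) = C1 + C2*x^(9/4)


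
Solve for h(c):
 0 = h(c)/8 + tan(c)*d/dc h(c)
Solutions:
 h(c) = C1/sin(c)^(1/8)


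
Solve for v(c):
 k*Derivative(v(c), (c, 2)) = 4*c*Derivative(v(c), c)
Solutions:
 v(c) = C1 + C2*erf(sqrt(2)*c*sqrt(-1/k))/sqrt(-1/k)


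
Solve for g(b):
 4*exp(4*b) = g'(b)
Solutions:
 g(b) = C1 + exp(4*b)


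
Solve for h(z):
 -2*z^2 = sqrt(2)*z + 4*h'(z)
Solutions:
 h(z) = C1 - z^3/6 - sqrt(2)*z^2/8


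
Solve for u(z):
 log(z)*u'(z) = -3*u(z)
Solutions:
 u(z) = C1*exp(-3*li(z))


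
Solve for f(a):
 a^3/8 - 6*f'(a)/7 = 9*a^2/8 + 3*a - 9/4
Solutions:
 f(a) = C1 + 7*a^4/192 - 7*a^3/16 - 7*a^2/4 + 21*a/8


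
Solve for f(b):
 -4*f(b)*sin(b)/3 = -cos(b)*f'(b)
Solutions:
 f(b) = C1/cos(b)^(4/3)


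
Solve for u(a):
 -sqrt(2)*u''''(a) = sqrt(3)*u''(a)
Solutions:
 u(a) = C1 + C2*a + C3*sin(2^(3/4)*3^(1/4)*a/2) + C4*cos(2^(3/4)*3^(1/4)*a/2)


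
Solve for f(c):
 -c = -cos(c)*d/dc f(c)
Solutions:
 f(c) = C1 + Integral(c/cos(c), c)


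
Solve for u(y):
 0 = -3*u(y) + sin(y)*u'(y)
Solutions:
 u(y) = C1*(cos(y) - 1)^(3/2)/(cos(y) + 1)^(3/2)


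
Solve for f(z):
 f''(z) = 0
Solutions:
 f(z) = C1 + C2*z


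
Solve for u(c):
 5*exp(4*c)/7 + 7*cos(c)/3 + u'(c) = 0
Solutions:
 u(c) = C1 - 5*exp(4*c)/28 - 7*sin(c)/3


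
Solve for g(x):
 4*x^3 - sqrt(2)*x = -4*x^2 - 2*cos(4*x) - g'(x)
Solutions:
 g(x) = C1 - x^4 - 4*x^3/3 + sqrt(2)*x^2/2 - sin(4*x)/2


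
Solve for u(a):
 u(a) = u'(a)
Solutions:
 u(a) = C1*exp(a)


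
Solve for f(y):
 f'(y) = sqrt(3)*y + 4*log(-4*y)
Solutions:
 f(y) = C1 + sqrt(3)*y^2/2 + 4*y*log(-y) + 4*y*(-1 + 2*log(2))


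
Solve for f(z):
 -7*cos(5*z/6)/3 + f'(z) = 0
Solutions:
 f(z) = C1 + 14*sin(5*z/6)/5


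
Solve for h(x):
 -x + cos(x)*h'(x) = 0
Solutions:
 h(x) = C1 + Integral(x/cos(x), x)


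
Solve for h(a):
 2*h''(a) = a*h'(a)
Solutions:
 h(a) = C1 + C2*erfi(a/2)


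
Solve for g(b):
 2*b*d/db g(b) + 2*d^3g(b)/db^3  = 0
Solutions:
 g(b) = C1 + Integral(C2*airyai(-b) + C3*airybi(-b), b)


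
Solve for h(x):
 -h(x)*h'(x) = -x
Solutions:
 h(x) = -sqrt(C1 + x^2)
 h(x) = sqrt(C1 + x^2)


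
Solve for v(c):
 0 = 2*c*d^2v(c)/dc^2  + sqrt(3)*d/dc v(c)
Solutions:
 v(c) = C1 + C2*c^(1 - sqrt(3)/2)


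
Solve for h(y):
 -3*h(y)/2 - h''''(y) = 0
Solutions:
 h(y) = (C1*sin(6^(1/4)*y/2) + C2*cos(6^(1/4)*y/2))*exp(-6^(1/4)*y/2) + (C3*sin(6^(1/4)*y/2) + C4*cos(6^(1/4)*y/2))*exp(6^(1/4)*y/2)


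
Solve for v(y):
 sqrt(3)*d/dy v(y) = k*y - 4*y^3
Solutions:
 v(y) = C1 + sqrt(3)*k*y^2/6 - sqrt(3)*y^4/3


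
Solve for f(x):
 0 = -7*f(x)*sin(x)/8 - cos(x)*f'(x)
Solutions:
 f(x) = C1*cos(x)^(7/8)


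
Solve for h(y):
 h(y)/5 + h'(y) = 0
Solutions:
 h(y) = C1*exp(-y/5)


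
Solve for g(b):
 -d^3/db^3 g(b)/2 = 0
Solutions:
 g(b) = C1 + C2*b + C3*b^2


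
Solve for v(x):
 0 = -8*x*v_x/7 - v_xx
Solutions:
 v(x) = C1 + C2*erf(2*sqrt(7)*x/7)


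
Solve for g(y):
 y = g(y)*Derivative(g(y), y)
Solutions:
 g(y) = -sqrt(C1 + y^2)
 g(y) = sqrt(C1 + y^2)


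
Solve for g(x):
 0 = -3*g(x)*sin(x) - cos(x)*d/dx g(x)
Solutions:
 g(x) = C1*cos(x)^3


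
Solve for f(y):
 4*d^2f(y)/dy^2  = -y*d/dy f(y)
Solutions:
 f(y) = C1 + C2*erf(sqrt(2)*y/4)


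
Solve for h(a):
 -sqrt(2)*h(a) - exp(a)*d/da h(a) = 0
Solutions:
 h(a) = C1*exp(sqrt(2)*exp(-a))


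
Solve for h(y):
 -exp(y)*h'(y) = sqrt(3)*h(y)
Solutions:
 h(y) = C1*exp(sqrt(3)*exp(-y))


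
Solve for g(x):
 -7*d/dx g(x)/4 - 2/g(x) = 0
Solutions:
 g(x) = -sqrt(C1 - 112*x)/7
 g(x) = sqrt(C1 - 112*x)/7


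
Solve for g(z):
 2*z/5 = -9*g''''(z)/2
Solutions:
 g(z) = C1 + C2*z + C3*z^2 + C4*z^3 - z^5/1350


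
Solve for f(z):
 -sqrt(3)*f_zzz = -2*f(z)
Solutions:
 f(z) = C3*exp(2^(1/3)*3^(5/6)*z/3) + (C1*sin(6^(1/3)*z/2) + C2*cos(6^(1/3)*z/2))*exp(-2^(1/3)*3^(5/6)*z/6)


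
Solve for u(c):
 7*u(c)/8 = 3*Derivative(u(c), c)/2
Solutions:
 u(c) = C1*exp(7*c/12)


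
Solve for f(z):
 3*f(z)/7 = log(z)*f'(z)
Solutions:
 f(z) = C1*exp(3*li(z)/7)


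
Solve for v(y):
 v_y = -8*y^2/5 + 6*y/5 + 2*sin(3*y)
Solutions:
 v(y) = C1 - 8*y^3/15 + 3*y^2/5 - 2*cos(3*y)/3


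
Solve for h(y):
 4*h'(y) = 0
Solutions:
 h(y) = C1


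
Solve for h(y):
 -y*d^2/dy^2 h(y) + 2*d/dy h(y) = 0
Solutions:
 h(y) = C1 + C2*y^3


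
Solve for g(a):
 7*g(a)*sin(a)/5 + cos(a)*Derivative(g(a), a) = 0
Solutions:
 g(a) = C1*cos(a)^(7/5)


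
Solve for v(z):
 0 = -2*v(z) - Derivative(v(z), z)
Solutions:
 v(z) = C1*exp(-2*z)


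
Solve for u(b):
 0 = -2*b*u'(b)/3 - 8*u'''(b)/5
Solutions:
 u(b) = C1 + Integral(C2*airyai(-90^(1/3)*b/6) + C3*airybi(-90^(1/3)*b/6), b)


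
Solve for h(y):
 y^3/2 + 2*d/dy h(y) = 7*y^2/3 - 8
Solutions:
 h(y) = C1 - y^4/16 + 7*y^3/18 - 4*y


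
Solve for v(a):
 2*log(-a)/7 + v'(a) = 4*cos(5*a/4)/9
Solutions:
 v(a) = C1 - 2*a*log(-a)/7 + 2*a/7 + 16*sin(5*a/4)/45


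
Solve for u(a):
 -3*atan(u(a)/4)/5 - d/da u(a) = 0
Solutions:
 Integral(1/atan(_y/4), (_y, u(a))) = C1 - 3*a/5


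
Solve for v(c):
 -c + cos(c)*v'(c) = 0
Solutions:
 v(c) = C1 + Integral(c/cos(c), c)


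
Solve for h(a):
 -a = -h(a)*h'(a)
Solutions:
 h(a) = -sqrt(C1 + a^2)
 h(a) = sqrt(C1 + a^2)


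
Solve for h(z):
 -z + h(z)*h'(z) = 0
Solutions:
 h(z) = -sqrt(C1 + z^2)
 h(z) = sqrt(C1 + z^2)


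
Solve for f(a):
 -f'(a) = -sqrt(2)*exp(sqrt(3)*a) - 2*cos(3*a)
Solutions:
 f(a) = C1 + sqrt(6)*exp(sqrt(3)*a)/3 + 2*sin(3*a)/3


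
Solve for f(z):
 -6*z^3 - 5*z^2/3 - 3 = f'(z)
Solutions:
 f(z) = C1 - 3*z^4/2 - 5*z^3/9 - 3*z


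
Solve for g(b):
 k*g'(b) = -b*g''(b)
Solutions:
 g(b) = C1 + b^(1 - re(k))*(C2*sin(log(b)*Abs(im(k))) + C3*cos(log(b)*im(k)))


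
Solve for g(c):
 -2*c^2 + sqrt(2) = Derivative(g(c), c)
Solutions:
 g(c) = C1 - 2*c^3/3 + sqrt(2)*c


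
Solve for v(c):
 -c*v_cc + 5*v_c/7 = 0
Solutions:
 v(c) = C1 + C2*c^(12/7)


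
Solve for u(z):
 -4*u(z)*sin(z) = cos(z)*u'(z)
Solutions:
 u(z) = C1*cos(z)^4


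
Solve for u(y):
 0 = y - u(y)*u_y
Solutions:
 u(y) = -sqrt(C1 + y^2)
 u(y) = sqrt(C1 + y^2)


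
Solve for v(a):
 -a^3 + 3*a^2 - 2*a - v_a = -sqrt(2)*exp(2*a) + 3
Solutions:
 v(a) = C1 - a^4/4 + a^3 - a^2 - 3*a + sqrt(2)*exp(2*a)/2


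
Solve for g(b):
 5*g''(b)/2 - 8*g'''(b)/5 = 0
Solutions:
 g(b) = C1 + C2*b + C3*exp(25*b/16)


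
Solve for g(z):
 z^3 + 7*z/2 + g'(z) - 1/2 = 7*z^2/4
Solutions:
 g(z) = C1 - z^4/4 + 7*z^3/12 - 7*z^2/4 + z/2


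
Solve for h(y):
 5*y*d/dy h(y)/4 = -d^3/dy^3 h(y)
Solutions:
 h(y) = C1 + Integral(C2*airyai(-10^(1/3)*y/2) + C3*airybi(-10^(1/3)*y/2), y)


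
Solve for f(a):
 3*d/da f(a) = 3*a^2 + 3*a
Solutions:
 f(a) = C1 + a^3/3 + a^2/2


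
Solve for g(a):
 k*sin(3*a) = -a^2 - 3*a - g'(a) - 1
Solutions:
 g(a) = C1 - a^3/3 - 3*a^2/2 - a + k*cos(3*a)/3


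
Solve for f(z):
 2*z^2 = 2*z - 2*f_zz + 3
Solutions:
 f(z) = C1 + C2*z - z^4/12 + z^3/6 + 3*z^2/4


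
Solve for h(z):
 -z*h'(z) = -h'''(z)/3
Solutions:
 h(z) = C1 + Integral(C2*airyai(3^(1/3)*z) + C3*airybi(3^(1/3)*z), z)


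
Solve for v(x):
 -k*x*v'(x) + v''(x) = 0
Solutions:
 v(x) = Piecewise((-sqrt(2)*sqrt(pi)*C1*erf(sqrt(2)*x*sqrt(-k)/2)/(2*sqrt(-k)) - C2, (k > 0) | (k < 0)), (-C1*x - C2, True))


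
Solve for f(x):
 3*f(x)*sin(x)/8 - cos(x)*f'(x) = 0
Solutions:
 f(x) = C1/cos(x)^(3/8)


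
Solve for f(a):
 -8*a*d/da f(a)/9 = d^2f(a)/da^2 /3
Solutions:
 f(a) = C1 + C2*erf(2*sqrt(3)*a/3)


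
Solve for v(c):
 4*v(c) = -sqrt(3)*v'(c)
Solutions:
 v(c) = C1*exp(-4*sqrt(3)*c/3)


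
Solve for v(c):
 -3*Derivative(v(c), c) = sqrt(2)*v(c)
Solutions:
 v(c) = C1*exp(-sqrt(2)*c/3)


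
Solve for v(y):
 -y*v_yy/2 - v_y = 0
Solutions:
 v(y) = C1 + C2/y


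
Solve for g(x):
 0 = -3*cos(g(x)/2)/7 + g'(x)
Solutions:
 -3*x/7 - log(sin(g(x)/2) - 1) + log(sin(g(x)/2) + 1) = C1


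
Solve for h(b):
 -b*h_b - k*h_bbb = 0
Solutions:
 h(b) = C1 + Integral(C2*airyai(b*(-1/k)^(1/3)) + C3*airybi(b*(-1/k)^(1/3)), b)


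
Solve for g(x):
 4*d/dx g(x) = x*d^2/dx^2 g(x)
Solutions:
 g(x) = C1 + C2*x^5


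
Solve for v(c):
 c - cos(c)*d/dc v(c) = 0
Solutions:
 v(c) = C1 + Integral(c/cos(c), c)


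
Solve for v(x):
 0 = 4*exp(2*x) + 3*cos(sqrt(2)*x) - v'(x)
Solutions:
 v(x) = C1 + 2*exp(2*x) + 3*sqrt(2)*sin(sqrt(2)*x)/2


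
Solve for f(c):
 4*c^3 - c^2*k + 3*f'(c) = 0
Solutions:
 f(c) = C1 - c^4/3 + c^3*k/9


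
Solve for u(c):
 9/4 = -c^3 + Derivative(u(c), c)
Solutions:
 u(c) = C1 + c^4/4 + 9*c/4


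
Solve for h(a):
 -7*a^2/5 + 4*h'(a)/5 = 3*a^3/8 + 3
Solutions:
 h(a) = C1 + 15*a^4/128 + 7*a^3/12 + 15*a/4


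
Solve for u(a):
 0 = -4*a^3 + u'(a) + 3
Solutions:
 u(a) = C1 + a^4 - 3*a


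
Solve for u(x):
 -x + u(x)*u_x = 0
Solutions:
 u(x) = -sqrt(C1 + x^2)
 u(x) = sqrt(C1 + x^2)


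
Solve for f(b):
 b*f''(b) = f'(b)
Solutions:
 f(b) = C1 + C2*b^2


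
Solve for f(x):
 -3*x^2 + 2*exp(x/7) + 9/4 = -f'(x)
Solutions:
 f(x) = C1 + x^3 - 9*x/4 - 14*exp(x/7)


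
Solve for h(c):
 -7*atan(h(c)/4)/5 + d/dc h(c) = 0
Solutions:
 Integral(1/atan(_y/4), (_y, h(c))) = C1 + 7*c/5


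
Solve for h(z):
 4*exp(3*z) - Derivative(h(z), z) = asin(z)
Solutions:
 h(z) = C1 - z*asin(z) - sqrt(1 - z^2) + 4*exp(3*z)/3


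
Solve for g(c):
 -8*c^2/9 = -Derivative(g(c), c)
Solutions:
 g(c) = C1 + 8*c^3/27


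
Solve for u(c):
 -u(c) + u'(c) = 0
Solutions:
 u(c) = C1*exp(c)


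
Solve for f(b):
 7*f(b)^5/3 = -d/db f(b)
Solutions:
 f(b) = -3^(1/4)*(1/(C1 + 28*b))^(1/4)
 f(b) = 3^(1/4)*(1/(C1 + 28*b))^(1/4)
 f(b) = -3^(1/4)*I*(1/(C1 + 28*b))^(1/4)
 f(b) = 3^(1/4)*I*(1/(C1 + 28*b))^(1/4)


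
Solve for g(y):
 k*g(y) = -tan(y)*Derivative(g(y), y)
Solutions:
 g(y) = C1*exp(-k*log(sin(y)))


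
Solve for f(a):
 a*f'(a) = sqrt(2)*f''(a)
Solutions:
 f(a) = C1 + C2*erfi(2^(1/4)*a/2)


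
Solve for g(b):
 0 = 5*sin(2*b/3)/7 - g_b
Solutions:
 g(b) = C1 - 15*cos(2*b/3)/14


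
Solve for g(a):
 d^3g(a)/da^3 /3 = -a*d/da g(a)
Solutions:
 g(a) = C1 + Integral(C2*airyai(-3^(1/3)*a) + C3*airybi(-3^(1/3)*a), a)


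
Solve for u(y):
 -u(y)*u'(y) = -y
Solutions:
 u(y) = -sqrt(C1 + y^2)
 u(y) = sqrt(C1 + y^2)


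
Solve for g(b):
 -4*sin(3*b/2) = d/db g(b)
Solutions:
 g(b) = C1 + 8*cos(3*b/2)/3


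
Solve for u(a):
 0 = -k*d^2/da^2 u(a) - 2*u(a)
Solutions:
 u(a) = C1*exp(-sqrt(2)*a*sqrt(-1/k)) + C2*exp(sqrt(2)*a*sqrt(-1/k))


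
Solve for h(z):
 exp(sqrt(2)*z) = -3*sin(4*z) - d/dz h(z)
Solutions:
 h(z) = C1 - sqrt(2)*exp(sqrt(2)*z)/2 + 3*cos(4*z)/4


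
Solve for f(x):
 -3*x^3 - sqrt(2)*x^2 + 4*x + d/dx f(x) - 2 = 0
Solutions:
 f(x) = C1 + 3*x^4/4 + sqrt(2)*x^3/3 - 2*x^2 + 2*x


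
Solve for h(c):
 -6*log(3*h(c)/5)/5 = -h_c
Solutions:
 -5*Integral(1/(log(_y) - log(5) + log(3)), (_y, h(c)))/6 = C1 - c


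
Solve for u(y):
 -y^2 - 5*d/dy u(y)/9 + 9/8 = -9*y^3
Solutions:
 u(y) = C1 + 81*y^4/20 - 3*y^3/5 + 81*y/40


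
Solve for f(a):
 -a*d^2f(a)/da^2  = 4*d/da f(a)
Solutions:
 f(a) = C1 + C2/a^3


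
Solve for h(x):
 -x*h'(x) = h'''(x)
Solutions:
 h(x) = C1 + Integral(C2*airyai(-x) + C3*airybi(-x), x)


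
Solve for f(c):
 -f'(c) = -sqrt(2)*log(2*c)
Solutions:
 f(c) = C1 + sqrt(2)*c*log(c) - sqrt(2)*c + sqrt(2)*c*log(2)


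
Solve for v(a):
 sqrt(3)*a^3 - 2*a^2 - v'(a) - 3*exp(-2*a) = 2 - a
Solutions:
 v(a) = C1 + sqrt(3)*a^4/4 - 2*a^3/3 + a^2/2 - 2*a + 3*exp(-2*a)/2


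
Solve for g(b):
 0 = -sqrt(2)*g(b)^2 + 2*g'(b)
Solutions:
 g(b) = -2/(C1 + sqrt(2)*b)


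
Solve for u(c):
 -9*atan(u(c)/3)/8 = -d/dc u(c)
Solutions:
 Integral(1/atan(_y/3), (_y, u(c))) = C1 + 9*c/8


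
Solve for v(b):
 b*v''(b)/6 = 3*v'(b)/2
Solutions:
 v(b) = C1 + C2*b^10


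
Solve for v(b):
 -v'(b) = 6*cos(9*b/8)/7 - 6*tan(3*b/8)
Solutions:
 v(b) = C1 - 16*log(cos(3*b/8)) - 16*sin(9*b/8)/21


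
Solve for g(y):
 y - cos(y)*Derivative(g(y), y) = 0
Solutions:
 g(y) = C1 + Integral(y/cos(y), y)


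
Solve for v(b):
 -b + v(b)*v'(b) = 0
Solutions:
 v(b) = -sqrt(C1 + b^2)
 v(b) = sqrt(C1 + b^2)


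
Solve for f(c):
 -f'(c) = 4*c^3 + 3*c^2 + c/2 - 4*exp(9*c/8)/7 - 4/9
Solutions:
 f(c) = C1 - c^4 - c^3 - c^2/4 + 4*c/9 + 32*exp(9*c/8)/63


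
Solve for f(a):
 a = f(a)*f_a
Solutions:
 f(a) = -sqrt(C1 + a^2)
 f(a) = sqrt(C1 + a^2)


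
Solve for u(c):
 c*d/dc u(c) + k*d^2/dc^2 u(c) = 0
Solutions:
 u(c) = C1 + C2*sqrt(k)*erf(sqrt(2)*c*sqrt(1/k)/2)


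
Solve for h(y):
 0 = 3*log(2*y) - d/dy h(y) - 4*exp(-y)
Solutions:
 h(y) = C1 + 3*y*log(y) + 3*y*(-1 + log(2)) + 4*exp(-y)


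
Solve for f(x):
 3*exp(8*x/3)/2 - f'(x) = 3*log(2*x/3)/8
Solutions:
 f(x) = C1 - 3*x*log(x)/8 + 3*x*(-log(2) + 1 + log(3))/8 + 9*exp(8*x/3)/16


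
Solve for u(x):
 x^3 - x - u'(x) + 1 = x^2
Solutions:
 u(x) = C1 + x^4/4 - x^3/3 - x^2/2 + x


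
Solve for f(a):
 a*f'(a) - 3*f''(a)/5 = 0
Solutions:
 f(a) = C1 + C2*erfi(sqrt(30)*a/6)


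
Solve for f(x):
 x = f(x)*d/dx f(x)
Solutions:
 f(x) = -sqrt(C1 + x^2)
 f(x) = sqrt(C1 + x^2)


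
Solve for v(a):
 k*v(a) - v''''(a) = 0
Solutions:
 v(a) = C1*exp(-a*k^(1/4)) + C2*exp(a*k^(1/4)) + C3*exp(-I*a*k^(1/4)) + C4*exp(I*a*k^(1/4))


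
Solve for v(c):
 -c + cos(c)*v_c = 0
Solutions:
 v(c) = C1 + Integral(c/cos(c), c)


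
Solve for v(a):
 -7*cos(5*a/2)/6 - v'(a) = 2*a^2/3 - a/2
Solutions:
 v(a) = C1 - 2*a^3/9 + a^2/4 - 7*sin(5*a/2)/15


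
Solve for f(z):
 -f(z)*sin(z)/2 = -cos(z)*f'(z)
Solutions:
 f(z) = C1/sqrt(cos(z))


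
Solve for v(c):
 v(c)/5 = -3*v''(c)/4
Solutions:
 v(c) = C1*sin(2*sqrt(15)*c/15) + C2*cos(2*sqrt(15)*c/15)


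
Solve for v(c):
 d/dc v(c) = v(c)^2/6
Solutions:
 v(c) = -6/(C1 + c)


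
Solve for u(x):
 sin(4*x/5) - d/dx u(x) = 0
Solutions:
 u(x) = C1 - 5*cos(4*x/5)/4


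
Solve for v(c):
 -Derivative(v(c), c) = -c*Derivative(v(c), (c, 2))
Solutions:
 v(c) = C1 + C2*c^2


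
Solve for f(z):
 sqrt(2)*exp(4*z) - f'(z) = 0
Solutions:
 f(z) = C1 + sqrt(2)*exp(4*z)/4


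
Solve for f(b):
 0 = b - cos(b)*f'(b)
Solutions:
 f(b) = C1 + Integral(b/cos(b), b)


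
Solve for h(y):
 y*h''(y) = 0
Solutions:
 h(y) = C1 + C2*y


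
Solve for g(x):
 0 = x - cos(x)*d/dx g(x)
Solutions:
 g(x) = C1 + Integral(x/cos(x), x)


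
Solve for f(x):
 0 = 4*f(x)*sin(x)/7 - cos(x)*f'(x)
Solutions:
 f(x) = C1/cos(x)^(4/7)


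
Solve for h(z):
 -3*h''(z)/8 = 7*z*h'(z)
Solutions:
 h(z) = C1 + C2*erf(2*sqrt(21)*z/3)


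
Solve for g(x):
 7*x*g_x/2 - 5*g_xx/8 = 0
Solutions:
 g(x) = C1 + C2*erfi(sqrt(70)*x/5)


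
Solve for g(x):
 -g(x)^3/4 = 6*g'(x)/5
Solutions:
 g(x) = -2*sqrt(3)*sqrt(-1/(C1 - 5*x))
 g(x) = 2*sqrt(3)*sqrt(-1/(C1 - 5*x))


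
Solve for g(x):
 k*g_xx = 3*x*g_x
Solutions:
 g(x) = C1 + C2*erf(sqrt(6)*x*sqrt(-1/k)/2)/sqrt(-1/k)


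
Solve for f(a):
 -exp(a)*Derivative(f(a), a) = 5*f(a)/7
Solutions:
 f(a) = C1*exp(5*exp(-a)/7)


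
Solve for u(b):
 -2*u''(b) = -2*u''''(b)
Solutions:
 u(b) = C1 + C2*b + C3*exp(-b) + C4*exp(b)


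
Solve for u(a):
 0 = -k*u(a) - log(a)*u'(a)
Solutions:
 u(a) = C1*exp(-k*li(a))


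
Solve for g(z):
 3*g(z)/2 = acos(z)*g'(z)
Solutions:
 g(z) = C1*exp(3*Integral(1/acos(z), z)/2)


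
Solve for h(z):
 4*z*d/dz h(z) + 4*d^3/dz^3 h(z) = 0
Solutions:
 h(z) = C1 + Integral(C2*airyai(-z) + C3*airybi(-z), z)


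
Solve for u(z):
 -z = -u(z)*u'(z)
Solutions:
 u(z) = -sqrt(C1 + z^2)
 u(z) = sqrt(C1 + z^2)


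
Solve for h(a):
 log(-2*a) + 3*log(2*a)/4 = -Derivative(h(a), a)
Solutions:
 h(a) = C1 - 7*a*log(a)/4 + a*(-7*log(2)/4 + 7/4 - I*pi)


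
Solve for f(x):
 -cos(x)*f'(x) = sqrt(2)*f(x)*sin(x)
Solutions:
 f(x) = C1*cos(x)^(sqrt(2))


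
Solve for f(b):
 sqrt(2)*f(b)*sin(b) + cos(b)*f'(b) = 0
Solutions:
 f(b) = C1*cos(b)^(sqrt(2))


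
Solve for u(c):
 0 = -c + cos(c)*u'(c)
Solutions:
 u(c) = C1 + Integral(c/cos(c), c)


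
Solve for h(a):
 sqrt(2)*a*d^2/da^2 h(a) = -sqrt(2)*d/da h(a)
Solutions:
 h(a) = C1 + C2*log(a)


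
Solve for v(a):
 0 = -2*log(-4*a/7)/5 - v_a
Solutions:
 v(a) = C1 - 2*a*log(-a)/5 + 2*a*(-2*log(2) + 1 + log(7))/5


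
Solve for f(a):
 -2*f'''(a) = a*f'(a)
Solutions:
 f(a) = C1 + Integral(C2*airyai(-2^(2/3)*a/2) + C3*airybi(-2^(2/3)*a/2), a)


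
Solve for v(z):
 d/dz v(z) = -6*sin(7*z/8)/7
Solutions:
 v(z) = C1 + 48*cos(7*z/8)/49


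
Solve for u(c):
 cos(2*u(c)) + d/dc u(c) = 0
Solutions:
 u(c) = -asin((C1 + exp(4*c))/(C1 - exp(4*c)))/2 + pi/2
 u(c) = asin((C1 + exp(4*c))/(C1 - exp(4*c)))/2


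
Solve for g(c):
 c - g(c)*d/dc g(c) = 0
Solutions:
 g(c) = -sqrt(C1 + c^2)
 g(c) = sqrt(C1 + c^2)


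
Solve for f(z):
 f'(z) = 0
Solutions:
 f(z) = C1


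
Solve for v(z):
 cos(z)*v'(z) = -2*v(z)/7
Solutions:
 v(z) = C1*(sin(z) - 1)^(1/7)/(sin(z) + 1)^(1/7)


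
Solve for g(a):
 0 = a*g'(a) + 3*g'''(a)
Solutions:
 g(a) = C1 + Integral(C2*airyai(-3^(2/3)*a/3) + C3*airybi(-3^(2/3)*a/3), a)


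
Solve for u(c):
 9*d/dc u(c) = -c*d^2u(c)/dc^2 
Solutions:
 u(c) = C1 + C2/c^8


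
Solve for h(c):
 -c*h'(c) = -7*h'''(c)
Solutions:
 h(c) = C1 + Integral(C2*airyai(7^(2/3)*c/7) + C3*airybi(7^(2/3)*c/7), c)


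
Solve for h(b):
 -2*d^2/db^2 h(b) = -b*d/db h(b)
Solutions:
 h(b) = C1 + C2*erfi(b/2)


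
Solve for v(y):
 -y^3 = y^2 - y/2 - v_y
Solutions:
 v(y) = C1 + y^4/4 + y^3/3 - y^2/4


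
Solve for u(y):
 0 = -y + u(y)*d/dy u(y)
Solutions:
 u(y) = -sqrt(C1 + y^2)
 u(y) = sqrt(C1 + y^2)


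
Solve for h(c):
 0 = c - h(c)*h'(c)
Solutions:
 h(c) = -sqrt(C1 + c^2)
 h(c) = sqrt(C1 + c^2)


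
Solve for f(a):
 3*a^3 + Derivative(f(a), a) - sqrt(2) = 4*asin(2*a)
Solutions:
 f(a) = C1 - 3*a^4/4 + 4*a*asin(2*a) + sqrt(2)*a + 2*sqrt(1 - 4*a^2)


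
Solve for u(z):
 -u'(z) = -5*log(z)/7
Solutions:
 u(z) = C1 + 5*z*log(z)/7 - 5*z/7


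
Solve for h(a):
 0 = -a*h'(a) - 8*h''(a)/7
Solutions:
 h(a) = C1 + C2*erf(sqrt(7)*a/4)


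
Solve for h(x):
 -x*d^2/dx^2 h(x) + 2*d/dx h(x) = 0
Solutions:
 h(x) = C1 + C2*x^3


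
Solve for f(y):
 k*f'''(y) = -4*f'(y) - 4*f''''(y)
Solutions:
 f(y) = C1 + C2*exp(-y*(k^2/(k^3 + sqrt(-k^6 + (k^3 + 864)^2) + 864)^(1/3) + k + (k^3 + sqrt(-k^6 + (k^3 + 864)^2) + 864)^(1/3))/12) + C3*exp(y*(-4*k^2/((-1 + sqrt(3)*I)*(k^3 + sqrt(-k^6 + (k^3 + 864)^2) + 864)^(1/3)) - 2*k + (k^3 + sqrt(-k^6 + (k^3 + 864)^2) + 864)^(1/3) - sqrt(3)*I*(k^3 + sqrt(-k^6 + (k^3 + 864)^2) + 864)^(1/3))/24) + C4*exp(y*(4*k^2/((1 + sqrt(3)*I)*(k^3 + sqrt(-k^6 + (k^3 + 864)^2) + 864)^(1/3)) - 2*k + (k^3 + sqrt(-k^6 + (k^3 + 864)^2) + 864)^(1/3) + sqrt(3)*I*(k^3 + sqrt(-k^6 + (k^3 + 864)^2) + 864)^(1/3))/24)


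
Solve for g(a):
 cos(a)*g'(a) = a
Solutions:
 g(a) = C1 + Integral(a/cos(a), a)


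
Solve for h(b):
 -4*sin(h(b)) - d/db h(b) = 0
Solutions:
 h(b) = -acos((-C1 - exp(8*b))/(C1 - exp(8*b))) + 2*pi
 h(b) = acos((-C1 - exp(8*b))/(C1 - exp(8*b)))


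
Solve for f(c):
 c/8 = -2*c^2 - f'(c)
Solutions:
 f(c) = C1 - 2*c^3/3 - c^2/16


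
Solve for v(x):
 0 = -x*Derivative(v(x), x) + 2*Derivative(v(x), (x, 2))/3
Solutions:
 v(x) = C1 + C2*erfi(sqrt(3)*x/2)


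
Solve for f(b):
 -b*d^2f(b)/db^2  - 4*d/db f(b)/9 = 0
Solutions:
 f(b) = C1 + C2*b^(5/9)


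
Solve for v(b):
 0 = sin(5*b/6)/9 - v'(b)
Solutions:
 v(b) = C1 - 2*cos(5*b/6)/15


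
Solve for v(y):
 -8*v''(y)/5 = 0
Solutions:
 v(y) = C1 + C2*y


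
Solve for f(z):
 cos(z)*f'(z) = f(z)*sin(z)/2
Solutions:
 f(z) = C1/sqrt(cos(z))


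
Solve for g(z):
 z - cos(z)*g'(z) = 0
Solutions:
 g(z) = C1 + Integral(z/cos(z), z)


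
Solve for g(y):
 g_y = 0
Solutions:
 g(y) = C1


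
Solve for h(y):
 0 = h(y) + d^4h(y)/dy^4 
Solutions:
 h(y) = (C1*sin(sqrt(2)*y/2) + C2*cos(sqrt(2)*y/2))*exp(-sqrt(2)*y/2) + (C3*sin(sqrt(2)*y/2) + C4*cos(sqrt(2)*y/2))*exp(sqrt(2)*y/2)


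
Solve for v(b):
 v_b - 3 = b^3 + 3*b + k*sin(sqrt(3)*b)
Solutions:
 v(b) = C1 + b^4/4 + 3*b^2/2 + 3*b - sqrt(3)*k*cos(sqrt(3)*b)/3


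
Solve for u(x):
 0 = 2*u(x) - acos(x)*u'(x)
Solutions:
 u(x) = C1*exp(2*Integral(1/acos(x), x))


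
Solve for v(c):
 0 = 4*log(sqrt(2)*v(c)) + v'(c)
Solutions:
 Integral(1/(2*log(_y) + log(2)), (_y, v(c)))/2 = C1 - c


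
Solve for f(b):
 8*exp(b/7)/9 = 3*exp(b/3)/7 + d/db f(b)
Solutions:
 f(b) = C1 + 56*exp(b/7)/9 - 9*exp(b/3)/7


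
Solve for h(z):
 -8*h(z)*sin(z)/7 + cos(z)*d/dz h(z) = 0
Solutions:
 h(z) = C1/cos(z)^(8/7)


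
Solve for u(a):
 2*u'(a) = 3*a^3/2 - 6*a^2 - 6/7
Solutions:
 u(a) = C1 + 3*a^4/16 - a^3 - 3*a/7


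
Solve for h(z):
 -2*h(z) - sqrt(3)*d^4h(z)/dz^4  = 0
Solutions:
 h(z) = (C1*sin(2^(3/4)*3^(7/8)*z/6) + C2*cos(2^(3/4)*3^(7/8)*z/6))*exp(-2^(3/4)*3^(7/8)*z/6) + (C3*sin(2^(3/4)*3^(7/8)*z/6) + C4*cos(2^(3/4)*3^(7/8)*z/6))*exp(2^(3/4)*3^(7/8)*z/6)


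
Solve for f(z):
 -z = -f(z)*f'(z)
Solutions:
 f(z) = -sqrt(C1 + z^2)
 f(z) = sqrt(C1 + z^2)


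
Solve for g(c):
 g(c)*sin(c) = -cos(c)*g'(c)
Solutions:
 g(c) = C1*cos(c)


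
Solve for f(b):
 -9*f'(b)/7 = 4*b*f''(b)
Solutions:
 f(b) = C1 + C2*b^(19/28)


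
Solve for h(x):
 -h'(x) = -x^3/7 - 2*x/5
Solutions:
 h(x) = C1 + x^4/28 + x^2/5


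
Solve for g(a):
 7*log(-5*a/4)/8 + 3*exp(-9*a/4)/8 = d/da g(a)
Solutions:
 g(a) = C1 + 7*a*log(-a)/8 + 7*a*(-2*log(2) - 1 + log(5))/8 - exp(-9*a/4)/6


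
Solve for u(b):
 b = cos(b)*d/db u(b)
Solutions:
 u(b) = C1 + Integral(b/cos(b), b)


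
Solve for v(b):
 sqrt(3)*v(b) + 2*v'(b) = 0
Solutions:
 v(b) = C1*exp(-sqrt(3)*b/2)


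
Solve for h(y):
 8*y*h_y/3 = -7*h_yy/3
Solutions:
 h(y) = C1 + C2*erf(2*sqrt(7)*y/7)


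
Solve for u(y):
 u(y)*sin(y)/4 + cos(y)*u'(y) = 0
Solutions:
 u(y) = C1*cos(y)^(1/4)


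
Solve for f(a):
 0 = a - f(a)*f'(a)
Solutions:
 f(a) = -sqrt(C1 + a^2)
 f(a) = sqrt(C1 + a^2)


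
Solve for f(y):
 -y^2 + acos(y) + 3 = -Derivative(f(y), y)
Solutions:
 f(y) = C1 + y^3/3 - y*acos(y) - 3*y + sqrt(1 - y^2)


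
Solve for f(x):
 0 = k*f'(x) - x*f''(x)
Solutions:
 f(x) = C1 + x^(re(k) + 1)*(C2*sin(log(x)*Abs(im(k))) + C3*cos(log(x)*im(k)))


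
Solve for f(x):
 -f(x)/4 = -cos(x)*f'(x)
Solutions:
 f(x) = C1*(sin(x) + 1)^(1/8)/(sin(x) - 1)^(1/8)


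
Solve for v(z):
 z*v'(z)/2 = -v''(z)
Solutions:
 v(z) = C1 + C2*erf(z/2)


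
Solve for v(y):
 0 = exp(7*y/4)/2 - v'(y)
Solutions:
 v(y) = C1 + 2*exp(7*y/4)/7


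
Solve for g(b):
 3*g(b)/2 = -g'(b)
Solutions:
 g(b) = C1*exp(-3*b/2)


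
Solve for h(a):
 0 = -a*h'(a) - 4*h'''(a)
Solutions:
 h(a) = C1 + Integral(C2*airyai(-2^(1/3)*a/2) + C3*airybi(-2^(1/3)*a/2), a)


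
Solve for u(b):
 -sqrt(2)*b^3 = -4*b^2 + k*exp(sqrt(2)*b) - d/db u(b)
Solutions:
 u(b) = C1 + sqrt(2)*b^4/4 - 4*b^3/3 + sqrt(2)*k*exp(sqrt(2)*b)/2


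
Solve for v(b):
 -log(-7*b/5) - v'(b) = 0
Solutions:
 v(b) = C1 - b*log(-b) + b*(-log(7) + 1 + log(5))


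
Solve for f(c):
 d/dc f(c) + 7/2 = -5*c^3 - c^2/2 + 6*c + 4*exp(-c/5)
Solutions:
 f(c) = C1 - 5*c^4/4 - c^3/6 + 3*c^2 - 7*c/2 - 20*exp(-c/5)


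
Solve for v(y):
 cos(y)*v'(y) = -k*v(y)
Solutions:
 v(y) = C1*exp(k*(log(sin(y) - 1) - log(sin(y) + 1))/2)


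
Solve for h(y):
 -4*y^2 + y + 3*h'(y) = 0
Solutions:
 h(y) = C1 + 4*y^3/9 - y^2/6


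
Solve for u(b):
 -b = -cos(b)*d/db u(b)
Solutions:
 u(b) = C1 + Integral(b/cos(b), b)


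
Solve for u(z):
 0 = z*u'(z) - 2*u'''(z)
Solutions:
 u(z) = C1 + Integral(C2*airyai(2^(2/3)*z/2) + C3*airybi(2^(2/3)*z/2), z)


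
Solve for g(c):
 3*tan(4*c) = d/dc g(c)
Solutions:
 g(c) = C1 - 3*log(cos(4*c))/4


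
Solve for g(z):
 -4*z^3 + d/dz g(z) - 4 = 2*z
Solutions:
 g(z) = C1 + z^4 + z^2 + 4*z


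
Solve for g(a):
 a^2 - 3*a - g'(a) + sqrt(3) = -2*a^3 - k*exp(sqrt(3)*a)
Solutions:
 g(a) = C1 + a^4/2 + a^3/3 - 3*a^2/2 + sqrt(3)*a + sqrt(3)*k*exp(sqrt(3)*a)/3


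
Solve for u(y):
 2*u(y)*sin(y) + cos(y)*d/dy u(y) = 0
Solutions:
 u(y) = C1*cos(y)^2


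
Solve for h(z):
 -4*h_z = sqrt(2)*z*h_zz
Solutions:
 h(z) = C1 + C2*z^(1 - 2*sqrt(2))


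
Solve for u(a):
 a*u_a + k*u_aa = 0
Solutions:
 u(a) = C1 + C2*sqrt(k)*erf(sqrt(2)*a*sqrt(1/k)/2)


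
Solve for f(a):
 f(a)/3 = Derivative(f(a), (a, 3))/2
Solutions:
 f(a) = C3*exp(2^(1/3)*3^(2/3)*a/3) + (C1*sin(2^(1/3)*3^(1/6)*a/2) + C2*cos(2^(1/3)*3^(1/6)*a/2))*exp(-2^(1/3)*3^(2/3)*a/6)


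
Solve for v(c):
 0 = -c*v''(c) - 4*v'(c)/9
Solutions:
 v(c) = C1 + C2*c^(5/9)


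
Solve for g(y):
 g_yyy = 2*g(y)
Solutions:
 g(y) = C3*exp(2^(1/3)*y) + (C1*sin(2^(1/3)*sqrt(3)*y/2) + C2*cos(2^(1/3)*sqrt(3)*y/2))*exp(-2^(1/3)*y/2)


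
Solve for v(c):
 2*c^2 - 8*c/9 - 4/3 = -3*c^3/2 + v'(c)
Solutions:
 v(c) = C1 + 3*c^4/8 + 2*c^3/3 - 4*c^2/9 - 4*c/3


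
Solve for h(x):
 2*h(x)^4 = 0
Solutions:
 h(x) = 0


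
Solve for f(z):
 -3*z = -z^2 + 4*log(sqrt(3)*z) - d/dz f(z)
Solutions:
 f(z) = C1 - z^3/3 + 3*z^2/2 + 4*z*log(z) - 4*z + z*log(9)


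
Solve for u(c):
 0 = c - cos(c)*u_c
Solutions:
 u(c) = C1 + Integral(c/cos(c), c)


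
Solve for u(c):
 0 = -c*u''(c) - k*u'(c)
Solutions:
 u(c) = C1 + c^(1 - re(k))*(C2*sin(log(c)*Abs(im(k))) + C3*cos(log(c)*im(k)))


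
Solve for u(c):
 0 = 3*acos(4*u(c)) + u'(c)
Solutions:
 Integral(1/acos(4*_y), (_y, u(c))) = C1 - 3*c


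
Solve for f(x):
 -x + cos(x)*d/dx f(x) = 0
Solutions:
 f(x) = C1 + Integral(x/cos(x), x)


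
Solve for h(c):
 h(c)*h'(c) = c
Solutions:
 h(c) = -sqrt(C1 + c^2)
 h(c) = sqrt(C1 + c^2)


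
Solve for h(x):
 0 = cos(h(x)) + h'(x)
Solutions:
 h(x) = pi - asin((C1 + exp(2*x))/(C1 - exp(2*x)))
 h(x) = asin((C1 + exp(2*x))/(C1 - exp(2*x)))


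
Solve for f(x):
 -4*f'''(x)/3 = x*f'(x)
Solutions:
 f(x) = C1 + Integral(C2*airyai(-6^(1/3)*x/2) + C3*airybi(-6^(1/3)*x/2), x)


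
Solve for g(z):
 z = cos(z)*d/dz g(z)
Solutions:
 g(z) = C1 + Integral(z/cos(z), z)


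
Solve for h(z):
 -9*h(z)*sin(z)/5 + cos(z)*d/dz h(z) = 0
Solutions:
 h(z) = C1/cos(z)^(9/5)


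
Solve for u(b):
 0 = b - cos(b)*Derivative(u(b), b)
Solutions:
 u(b) = C1 + Integral(b/cos(b), b)


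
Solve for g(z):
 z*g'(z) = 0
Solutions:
 g(z) = C1


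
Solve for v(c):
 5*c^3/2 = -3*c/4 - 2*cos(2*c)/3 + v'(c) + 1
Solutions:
 v(c) = C1 + 5*c^4/8 + 3*c^2/8 - c + sin(2*c)/3


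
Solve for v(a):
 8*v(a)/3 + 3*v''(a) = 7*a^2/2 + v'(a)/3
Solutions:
 v(a) = 21*a^2/16 + 21*a/64 + (C1*sin(sqrt(287)*a/18) + C2*cos(sqrt(287)*a/18))*exp(a/18) - 1491/512


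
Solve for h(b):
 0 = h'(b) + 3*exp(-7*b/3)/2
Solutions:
 h(b) = C1 + 9*exp(-7*b/3)/14


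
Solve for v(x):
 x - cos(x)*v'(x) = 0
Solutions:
 v(x) = C1 + Integral(x/cos(x), x)


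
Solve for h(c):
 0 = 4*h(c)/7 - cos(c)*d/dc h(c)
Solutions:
 h(c) = C1*(sin(c) + 1)^(2/7)/(sin(c) - 1)^(2/7)


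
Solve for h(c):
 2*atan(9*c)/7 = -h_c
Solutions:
 h(c) = C1 - 2*c*atan(9*c)/7 + log(81*c^2 + 1)/63


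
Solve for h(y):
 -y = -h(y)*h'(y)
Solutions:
 h(y) = -sqrt(C1 + y^2)
 h(y) = sqrt(C1 + y^2)


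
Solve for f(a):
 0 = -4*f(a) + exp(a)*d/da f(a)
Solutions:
 f(a) = C1*exp(-4*exp(-a))


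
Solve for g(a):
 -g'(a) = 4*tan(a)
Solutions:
 g(a) = C1 + 4*log(cos(a))


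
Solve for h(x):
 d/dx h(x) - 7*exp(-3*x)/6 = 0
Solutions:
 h(x) = C1 - 7*exp(-3*x)/18


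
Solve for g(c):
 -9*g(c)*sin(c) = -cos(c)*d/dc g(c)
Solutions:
 g(c) = C1/cos(c)^9


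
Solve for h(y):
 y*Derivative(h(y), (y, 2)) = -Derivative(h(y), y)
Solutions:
 h(y) = C1 + C2*log(y)
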